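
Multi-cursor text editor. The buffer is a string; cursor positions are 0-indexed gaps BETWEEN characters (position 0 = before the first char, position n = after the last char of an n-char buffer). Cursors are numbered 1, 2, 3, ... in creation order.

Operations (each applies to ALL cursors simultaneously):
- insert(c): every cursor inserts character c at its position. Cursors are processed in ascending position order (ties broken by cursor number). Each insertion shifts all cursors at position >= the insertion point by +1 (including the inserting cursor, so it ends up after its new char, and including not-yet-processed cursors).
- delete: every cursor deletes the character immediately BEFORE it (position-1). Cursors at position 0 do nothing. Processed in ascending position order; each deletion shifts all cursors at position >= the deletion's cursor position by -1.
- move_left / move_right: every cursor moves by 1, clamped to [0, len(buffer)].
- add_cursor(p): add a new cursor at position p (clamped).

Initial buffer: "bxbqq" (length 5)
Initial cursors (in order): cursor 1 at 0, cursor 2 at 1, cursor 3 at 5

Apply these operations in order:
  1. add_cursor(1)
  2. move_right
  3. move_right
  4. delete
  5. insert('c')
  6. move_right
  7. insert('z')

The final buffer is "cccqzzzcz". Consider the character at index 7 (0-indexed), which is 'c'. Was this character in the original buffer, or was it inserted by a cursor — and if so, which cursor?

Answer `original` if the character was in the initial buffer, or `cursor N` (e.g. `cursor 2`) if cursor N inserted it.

Answer: cursor 3

Derivation:
After op 1 (add_cursor(1)): buffer="bxbqq" (len 5), cursors c1@0 c2@1 c4@1 c3@5, authorship .....
After op 2 (move_right): buffer="bxbqq" (len 5), cursors c1@1 c2@2 c4@2 c3@5, authorship .....
After op 3 (move_right): buffer="bxbqq" (len 5), cursors c1@2 c2@3 c4@3 c3@5, authorship .....
After op 4 (delete): buffer="q" (len 1), cursors c1@0 c2@0 c4@0 c3@1, authorship .
After op 5 (insert('c')): buffer="cccqc" (len 5), cursors c1@3 c2@3 c4@3 c3@5, authorship 124.3
After op 6 (move_right): buffer="cccqc" (len 5), cursors c1@4 c2@4 c4@4 c3@5, authorship 124.3
After op 7 (insert('z')): buffer="cccqzzzcz" (len 9), cursors c1@7 c2@7 c4@7 c3@9, authorship 124.12433
Authorship (.=original, N=cursor N): 1 2 4 . 1 2 4 3 3
Index 7: author = 3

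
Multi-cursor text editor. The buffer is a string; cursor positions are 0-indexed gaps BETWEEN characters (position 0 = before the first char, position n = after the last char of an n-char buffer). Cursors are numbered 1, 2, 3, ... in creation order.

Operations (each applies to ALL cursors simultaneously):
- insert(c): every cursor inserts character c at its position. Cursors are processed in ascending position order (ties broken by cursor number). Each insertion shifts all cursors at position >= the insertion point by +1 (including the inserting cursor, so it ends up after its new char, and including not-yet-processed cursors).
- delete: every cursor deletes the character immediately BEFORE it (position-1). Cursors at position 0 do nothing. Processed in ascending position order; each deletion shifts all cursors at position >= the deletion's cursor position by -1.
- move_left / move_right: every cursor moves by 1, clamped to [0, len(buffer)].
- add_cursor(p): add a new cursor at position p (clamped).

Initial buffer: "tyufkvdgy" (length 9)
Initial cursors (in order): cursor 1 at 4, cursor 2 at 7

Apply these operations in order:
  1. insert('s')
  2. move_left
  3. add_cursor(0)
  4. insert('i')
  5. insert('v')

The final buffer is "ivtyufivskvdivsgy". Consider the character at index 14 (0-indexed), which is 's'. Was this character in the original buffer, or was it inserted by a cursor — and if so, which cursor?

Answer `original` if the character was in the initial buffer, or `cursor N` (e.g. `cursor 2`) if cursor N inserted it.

After op 1 (insert('s')): buffer="tyufskvdsgy" (len 11), cursors c1@5 c2@9, authorship ....1...2..
After op 2 (move_left): buffer="tyufskvdsgy" (len 11), cursors c1@4 c2@8, authorship ....1...2..
After op 3 (add_cursor(0)): buffer="tyufskvdsgy" (len 11), cursors c3@0 c1@4 c2@8, authorship ....1...2..
After op 4 (insert('i')): buffer="ityufiskvdisgy" (len 14), cursors c3@1 c1@6 c2@11, authorship 3....11...22..
After op 5 (insert('v')): buffer="ivtyufivskvdivsgy" (len 17), cursors c3@2 c1@8 c2@14, authorship 33....111...222..
Authorship (.=original, N=cursor N): 3 3 . . . . 1 1 1 . . . 2 2 2 . .
Index 14: author = 2

Answer: cursor 2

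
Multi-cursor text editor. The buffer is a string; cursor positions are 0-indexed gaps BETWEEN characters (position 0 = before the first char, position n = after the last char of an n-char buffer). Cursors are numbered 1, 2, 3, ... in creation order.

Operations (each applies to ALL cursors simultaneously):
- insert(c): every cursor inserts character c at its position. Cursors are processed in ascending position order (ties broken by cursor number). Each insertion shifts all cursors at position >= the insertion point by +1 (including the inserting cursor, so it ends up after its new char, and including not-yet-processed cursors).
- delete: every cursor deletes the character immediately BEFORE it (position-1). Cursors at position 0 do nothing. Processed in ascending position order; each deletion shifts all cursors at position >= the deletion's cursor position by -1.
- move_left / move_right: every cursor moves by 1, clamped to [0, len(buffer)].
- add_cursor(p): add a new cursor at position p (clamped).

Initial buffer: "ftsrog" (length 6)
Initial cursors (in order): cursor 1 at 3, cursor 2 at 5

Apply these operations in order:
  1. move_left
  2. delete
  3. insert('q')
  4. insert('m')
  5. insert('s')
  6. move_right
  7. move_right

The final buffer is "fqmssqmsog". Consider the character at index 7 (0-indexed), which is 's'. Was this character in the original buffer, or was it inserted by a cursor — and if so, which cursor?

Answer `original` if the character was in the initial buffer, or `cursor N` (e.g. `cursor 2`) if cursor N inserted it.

Answer: cursor 2

Derivation:
After op 1 (move_left): buffer="ftsrog" (len 6), cursors c1@2 c2@4, authorship ......
After op 2 (delete): buffer="fsog" (len 4), cursors c1@1 c2@2, authorship ....
After op 3 (insert('q')): buffer="fqsqog" (len 6), cursors c1@2 c2@4, authorship .1.2..
After op 4 (insert('m')): buffer="fqmsqmog" (len 8), cursors c1@3 c2@6, authorship .11.22..
After op 5 (insert('s')): buffer="fqmssqmsog" (len 10), cursors c1@4 c2@8, authorship .111.222..
After op 6 (move_right): buffer="fqmssqmsog" (len 10), cursors c1@5 c2@9, authorship .111.222..
After op 7 (move_right): buffer="fqmssqmsog" (len 10), cursors c1@6 c2@10, authorship .111.222..
Authorship (.=original, N=cursor N): . 1 1 1 . 2 2 2 . .
Index 7: author = 2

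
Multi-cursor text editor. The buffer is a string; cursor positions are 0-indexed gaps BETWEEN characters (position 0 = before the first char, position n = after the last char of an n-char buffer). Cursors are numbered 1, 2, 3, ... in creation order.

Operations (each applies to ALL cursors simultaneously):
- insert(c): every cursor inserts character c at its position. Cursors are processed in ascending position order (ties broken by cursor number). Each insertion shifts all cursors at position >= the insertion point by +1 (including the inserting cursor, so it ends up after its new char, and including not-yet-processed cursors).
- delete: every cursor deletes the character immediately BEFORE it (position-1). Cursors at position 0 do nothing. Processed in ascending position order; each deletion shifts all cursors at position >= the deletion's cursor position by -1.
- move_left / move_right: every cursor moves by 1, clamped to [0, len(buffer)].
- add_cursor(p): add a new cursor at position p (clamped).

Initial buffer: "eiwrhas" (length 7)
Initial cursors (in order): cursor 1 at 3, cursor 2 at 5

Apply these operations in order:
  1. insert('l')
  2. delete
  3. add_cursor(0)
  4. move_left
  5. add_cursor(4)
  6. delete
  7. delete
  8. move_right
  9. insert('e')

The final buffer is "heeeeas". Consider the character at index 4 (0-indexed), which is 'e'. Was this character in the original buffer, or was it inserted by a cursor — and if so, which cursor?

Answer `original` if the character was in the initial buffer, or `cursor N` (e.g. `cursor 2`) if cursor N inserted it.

After op 1 (insert('l')): buffer="eiwlrhlas" (len 9), cursors c1@4 c2@7, authorship ...1..2..
After op 2 (delete): buffer="eiwrhas" (len 7), cursors c1@3 c2@5, authorship .......
After op 3 (add_cursor(0)): buffer="eiwrhas" (len 7), cursors c3@0 c1@3 c2@5, authorship .......
After op 4 (move_left): buffer="eiwrhas" (len 7), cursors c3@0 c1@2 c2@4, authorship .......
After op 5 (add_cursor(4)): buffer="eiwrhas" (len 7), cursors c3@0 c1@2 c2@4 c4@4, authorship .......
After op 6 (delete): buffer="ehas" (len 4), cursors c3@0 c1@1 c2@1 c4@1, authorship ....
After op 7 (delete): buffer="has" (len 3), cursors c1@0 c2@0 c3@0 c4@0, authorship ...
After op 8 (move_right): buffer="has" (len 3), cursors c1@1 c2@1 c3@1 c4@1, authorship ...
After op 9 (insert('e')): buffer="heeeeas" (len 7), cursors c1@5 c2@5 c3@5 c4@5, authorship .1234..
Authorship (.=original, N=cursor N): . 1 2 3 4 . .
Index 4: author = 4

Answer: cursor 4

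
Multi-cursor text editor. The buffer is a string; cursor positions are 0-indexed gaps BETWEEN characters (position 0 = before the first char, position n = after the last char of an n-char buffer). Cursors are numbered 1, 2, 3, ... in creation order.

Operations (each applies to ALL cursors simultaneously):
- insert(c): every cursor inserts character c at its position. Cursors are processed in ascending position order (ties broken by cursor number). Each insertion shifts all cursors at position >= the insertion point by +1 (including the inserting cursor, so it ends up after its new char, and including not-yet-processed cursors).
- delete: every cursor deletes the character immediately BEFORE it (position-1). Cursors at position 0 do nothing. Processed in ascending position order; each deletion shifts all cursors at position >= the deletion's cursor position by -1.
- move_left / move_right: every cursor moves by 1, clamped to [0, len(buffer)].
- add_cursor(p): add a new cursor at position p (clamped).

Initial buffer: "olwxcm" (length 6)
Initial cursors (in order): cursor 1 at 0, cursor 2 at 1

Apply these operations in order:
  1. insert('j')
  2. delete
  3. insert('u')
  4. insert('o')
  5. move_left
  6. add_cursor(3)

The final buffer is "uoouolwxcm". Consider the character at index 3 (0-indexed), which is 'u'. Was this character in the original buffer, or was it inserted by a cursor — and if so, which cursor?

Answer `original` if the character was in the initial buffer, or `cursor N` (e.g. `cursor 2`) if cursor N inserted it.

After op 1 (insert('j')): buffer="jojlwxcm" (len 8), cursors c1@1 c2@3, authorship 1.2.....
After op 2 (delete): buffer="olwxcm" (len 6), cursors c1@0 c2@1, authorship ......
After op 3 (insert('u')): buffer="uoulwxcm" (len 8), cursors c1@1 c2@3, authorship 1.2.....
After op 4 (insert('o')): buffer="uoouolwxcm" (len 10), cursors c1@2 c2@5, authorship 11.22.....
After op 5 (move_left): buffer="uoouolwxcm" (len 10), cursors c1@1 c2@4, authorship 11.22.....
After op 6 (add_cursor(3)): buffer="uoouolwxcm" (len 10), cursors c1@1 c3@3 c2@4, authorship 11.22.....
Authorship (.=original, N=cursor N): 1 1 . 2 2 . . . . .
Index 3: author = 2

Answer: cursor 2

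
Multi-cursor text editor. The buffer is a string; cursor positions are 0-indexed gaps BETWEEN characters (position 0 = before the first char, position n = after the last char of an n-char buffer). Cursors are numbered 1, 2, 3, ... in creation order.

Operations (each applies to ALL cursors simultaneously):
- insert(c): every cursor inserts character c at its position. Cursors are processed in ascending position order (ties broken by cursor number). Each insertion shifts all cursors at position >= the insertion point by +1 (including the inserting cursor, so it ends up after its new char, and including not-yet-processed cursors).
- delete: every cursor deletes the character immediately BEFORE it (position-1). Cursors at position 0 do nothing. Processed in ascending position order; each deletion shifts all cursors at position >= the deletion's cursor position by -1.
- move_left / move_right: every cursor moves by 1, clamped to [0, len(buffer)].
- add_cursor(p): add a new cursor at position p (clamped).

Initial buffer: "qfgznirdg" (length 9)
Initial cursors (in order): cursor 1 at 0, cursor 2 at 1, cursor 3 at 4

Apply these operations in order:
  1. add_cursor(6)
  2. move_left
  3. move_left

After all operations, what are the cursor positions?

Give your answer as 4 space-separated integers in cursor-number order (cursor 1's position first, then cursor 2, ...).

After op 1 (add_cursor(6)): buffer="qfgznirdg" (len 9), cursors c1@0 c2@1 c3@4 c4@6, authorship .........
After op 2 (move_left): buffer="qfgznirdg" (len 9), cursors c1@0 c2@0 c3@3 c4@5, authorship .........
After op 3 (move_left): buffer="qfgznirdg" (len 9), cursors c1@0 c2@0 c3@2 c4@4, authorship .........

Answer: 0 0 2 4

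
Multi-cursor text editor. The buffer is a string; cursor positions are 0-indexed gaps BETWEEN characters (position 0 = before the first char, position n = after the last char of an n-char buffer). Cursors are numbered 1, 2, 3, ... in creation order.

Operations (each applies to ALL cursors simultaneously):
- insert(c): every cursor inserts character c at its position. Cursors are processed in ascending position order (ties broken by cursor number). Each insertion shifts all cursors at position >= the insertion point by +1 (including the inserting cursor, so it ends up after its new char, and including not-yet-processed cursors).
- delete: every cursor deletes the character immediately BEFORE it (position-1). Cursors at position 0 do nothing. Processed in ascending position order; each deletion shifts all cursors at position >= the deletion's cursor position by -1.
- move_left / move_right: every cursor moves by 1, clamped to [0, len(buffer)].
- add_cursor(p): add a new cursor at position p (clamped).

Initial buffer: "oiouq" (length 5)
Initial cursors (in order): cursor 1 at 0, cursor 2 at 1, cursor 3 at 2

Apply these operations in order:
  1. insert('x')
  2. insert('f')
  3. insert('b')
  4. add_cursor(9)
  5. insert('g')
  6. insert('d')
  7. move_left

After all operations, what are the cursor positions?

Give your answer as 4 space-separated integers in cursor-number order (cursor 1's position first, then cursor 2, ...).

Answer: 4 10 18 14

Derivation:
After op 1 (insert('x')): buffer="xoxixouq" (len 8), cursors c1@1 c2@3 c3@5, authorship 1.2.3...
After op 2 (insert('f')): buffer="xfoxfixfouq" (len 11), cursors c1@2 c2@5 c3@8, authorship 11.22.33...
After op 3 (insert('b')): buffer="xfboxfbixfbouq" (len 14), cursors c1@3 c2@7 c3@11, authorship 111.222.333...
After op 4 (add_cursor(9)): buffer="xfboxfbixfbouq" (len 14), cursors c1@3 c2@7 c4@9 c3@11, authorship 111.222.333...
After op 5 (insert('g')): buffer="xfbgoxfbgixgfbgouq" (len 18), cursors c1@4 c2@9 c4@12 c3@15, authorship 1111.2222.34333...
After op 6 (insert('d')): buffer="xfbgdoxfbgdixgdfbgdouq" (len 22), cursors c1@5 c2@11 c4@15 c3@19, authorship 11111.22222.3443333...
After op 7 (move_left): buffer="xfbgdoxfbgdixgdfbgdouq" (len 22), cursors c1@4 c2@10 c4@14 c3@18, authorship 11111.22222.3443333...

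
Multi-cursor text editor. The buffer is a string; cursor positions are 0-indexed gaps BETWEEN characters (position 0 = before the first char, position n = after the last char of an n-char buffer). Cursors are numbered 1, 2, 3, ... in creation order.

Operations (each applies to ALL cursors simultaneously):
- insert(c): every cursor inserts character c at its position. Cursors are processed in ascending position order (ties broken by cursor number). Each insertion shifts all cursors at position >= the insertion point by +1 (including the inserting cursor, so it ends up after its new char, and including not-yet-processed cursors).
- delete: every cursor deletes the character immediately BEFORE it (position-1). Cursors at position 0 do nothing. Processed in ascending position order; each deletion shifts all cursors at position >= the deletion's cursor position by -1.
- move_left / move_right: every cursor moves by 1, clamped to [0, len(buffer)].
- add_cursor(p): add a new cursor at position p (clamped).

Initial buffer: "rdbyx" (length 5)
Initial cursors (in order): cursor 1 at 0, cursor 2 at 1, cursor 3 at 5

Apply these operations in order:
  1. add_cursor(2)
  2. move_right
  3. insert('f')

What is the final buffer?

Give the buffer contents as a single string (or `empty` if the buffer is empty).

Answer: rfdfbfyxf

Derivation:
After op 1 (add_cursor(2)): buffer="rdbyx" (len 5), cursors c1@0 c2@1 c4@2 c3@5, authorship .....
After op 2 (move_right): buffer="rdbyx" (len 5), cursors c1@1 c2@2 c4@3 c3@5, authorship .....
After op 3 (insert('f')): buffer="rfdfbfyxf" (len 9), cursors c1@2 c2@4 c4@6 c3@9, authorship .1.2.4..3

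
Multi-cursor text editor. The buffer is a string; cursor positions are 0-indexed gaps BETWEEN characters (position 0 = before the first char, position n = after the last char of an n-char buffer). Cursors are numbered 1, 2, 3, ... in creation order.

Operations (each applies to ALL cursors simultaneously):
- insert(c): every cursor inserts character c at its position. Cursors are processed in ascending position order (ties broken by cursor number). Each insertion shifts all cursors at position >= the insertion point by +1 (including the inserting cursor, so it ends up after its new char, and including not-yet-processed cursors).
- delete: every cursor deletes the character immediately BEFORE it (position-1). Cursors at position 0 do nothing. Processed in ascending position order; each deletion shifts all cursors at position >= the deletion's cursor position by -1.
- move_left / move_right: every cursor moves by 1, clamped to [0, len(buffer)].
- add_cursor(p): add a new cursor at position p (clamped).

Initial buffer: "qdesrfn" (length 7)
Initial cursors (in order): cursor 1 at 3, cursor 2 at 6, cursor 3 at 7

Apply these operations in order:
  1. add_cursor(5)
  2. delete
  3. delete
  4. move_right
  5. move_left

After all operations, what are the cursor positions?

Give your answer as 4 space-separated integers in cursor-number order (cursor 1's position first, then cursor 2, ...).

Answer: 0 0 0 0

Derivation:
After op 1 (add_cursor(5)): buffer="qdesrfn" (len 7), cursors c1@3 c4@5 c2@6 c3@7, authorship .......
After op 2 (delete): buffer="qds" (len 3), cursors c1@2 c2@3 c3@3 c4@3, authorship ...
After op 3 (delete): buffer="" (len 0), cursors c1@0 c2@0 c3@0 c4@0, authorship 
After op 4 (move_right): buffer="" (len 0), cursors c1@0 c2@0 c3@0 c4@0, authorship 
After op 5 (move_left): buffer="" (len 0), cursors c1@0 c2@0 c3@0 c4@0, authorship 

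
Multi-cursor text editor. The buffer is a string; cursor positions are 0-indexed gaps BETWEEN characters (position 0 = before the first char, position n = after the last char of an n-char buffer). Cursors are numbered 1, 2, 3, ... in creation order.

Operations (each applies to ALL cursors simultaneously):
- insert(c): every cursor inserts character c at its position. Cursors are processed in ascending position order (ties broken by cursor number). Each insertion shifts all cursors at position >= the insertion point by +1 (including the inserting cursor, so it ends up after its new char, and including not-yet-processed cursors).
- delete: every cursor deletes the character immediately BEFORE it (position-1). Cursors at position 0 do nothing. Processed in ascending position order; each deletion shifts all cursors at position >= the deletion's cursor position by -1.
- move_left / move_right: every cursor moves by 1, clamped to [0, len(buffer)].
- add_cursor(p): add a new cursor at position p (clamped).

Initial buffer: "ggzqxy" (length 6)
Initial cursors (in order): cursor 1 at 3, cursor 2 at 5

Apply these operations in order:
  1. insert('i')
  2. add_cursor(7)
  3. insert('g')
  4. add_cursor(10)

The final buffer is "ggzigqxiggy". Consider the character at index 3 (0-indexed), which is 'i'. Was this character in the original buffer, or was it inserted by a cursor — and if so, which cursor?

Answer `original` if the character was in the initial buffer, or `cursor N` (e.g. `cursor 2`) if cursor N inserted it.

After op 1 (insert('i')): buffer="ggziqxiy" (len 8), cursors c1@4 c2@7, authorship ...1..2.
After op 2 (add_cursor(7)): buffer="ggziqxiy" (len 8), cursors c1@4 c2@7 c3@7, authorship ...1..2.
After op 3 (insert('g')): buffer="ggzigqxiggy" (len 11), cursors c1@5 c2@10 c3@10, authorship ...11..223.
After op 4 (add_cursor(10)): buffer="ggzigqxiggy" (len 11), cursors c1@5 c2@10 c3@10 c4@10, authorship ...11..223.
Authorship (.=original, N=cursor N): . . . 1 1 . . 2 2 3 .
Index 3: author = 1

Answer: cursor 1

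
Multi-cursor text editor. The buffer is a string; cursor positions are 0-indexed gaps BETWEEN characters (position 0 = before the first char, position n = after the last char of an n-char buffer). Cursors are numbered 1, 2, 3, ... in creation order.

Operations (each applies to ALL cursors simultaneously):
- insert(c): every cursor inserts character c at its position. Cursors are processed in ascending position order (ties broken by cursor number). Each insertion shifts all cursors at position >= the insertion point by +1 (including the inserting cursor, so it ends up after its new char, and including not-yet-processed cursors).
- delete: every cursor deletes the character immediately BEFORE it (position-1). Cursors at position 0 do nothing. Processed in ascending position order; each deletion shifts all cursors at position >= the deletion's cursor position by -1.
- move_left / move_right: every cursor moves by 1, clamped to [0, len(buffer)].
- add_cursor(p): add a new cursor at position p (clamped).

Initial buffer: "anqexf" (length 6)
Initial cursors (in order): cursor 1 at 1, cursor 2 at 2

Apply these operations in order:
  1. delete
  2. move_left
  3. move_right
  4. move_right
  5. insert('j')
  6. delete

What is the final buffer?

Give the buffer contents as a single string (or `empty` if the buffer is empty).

After op 1 (delete): buffer="qexf" (len 4), cursors c1@0 c2@0, authorship ....
After op 2 (move_left): buffer="qexf" (len 4), cursors c1@0 c2@0, authorship ....
After op 3 (move_right): buffer="qexf" (len 4), cursors c1@1 c2@1, authorship ....
After op 4 (move_right): buffer="qexf" (len 4), cursors c1@2 c2@2, authorship ....
After op 5 (insert('j')): buffer="qejjxf" (len 6), cursors c1@4 c2@4, authorship ..12..
After op 6 (delete): buffer="qexf" (len 4), cursors c1@2 c2@2, authorship ....

Answer: qexf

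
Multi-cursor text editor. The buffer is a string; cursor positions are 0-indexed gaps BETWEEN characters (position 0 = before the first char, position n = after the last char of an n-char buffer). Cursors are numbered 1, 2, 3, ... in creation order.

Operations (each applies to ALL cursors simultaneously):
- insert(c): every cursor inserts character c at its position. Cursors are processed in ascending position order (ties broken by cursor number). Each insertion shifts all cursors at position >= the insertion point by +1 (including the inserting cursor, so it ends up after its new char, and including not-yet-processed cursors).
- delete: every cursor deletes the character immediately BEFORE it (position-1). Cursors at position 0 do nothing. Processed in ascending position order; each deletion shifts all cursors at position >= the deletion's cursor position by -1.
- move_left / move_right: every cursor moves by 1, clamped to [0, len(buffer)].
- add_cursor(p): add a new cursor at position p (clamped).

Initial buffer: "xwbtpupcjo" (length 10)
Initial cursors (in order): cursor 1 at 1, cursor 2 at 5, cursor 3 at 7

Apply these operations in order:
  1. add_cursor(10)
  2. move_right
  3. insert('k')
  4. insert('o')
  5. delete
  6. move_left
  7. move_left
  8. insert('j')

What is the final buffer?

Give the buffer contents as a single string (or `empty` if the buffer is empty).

After op 1 (add_cursor(10)): buffer="xwbtpupcjo" (len 10), cursors c1@1 c2@5 c3@7 c4@10, authorship ..........
After op 2 (move_right): buffer="xwbtpupcjo" (len 10), cursors c1@2 c2@6 c3@8 c4@10, authorship ..........
After op 3 (insert('k')): buffer="xwkbtpukpckjok" (len 14), cursors c1@3 c2@8 c3@11 c4@14, authorship ..1....2..3..4
After op 4 (insert('o')): buffer="xwkobtpukopckojoko" (len 18), cursors c1@4 c2@10 c3@14 c4@18, authorship ..11....22..33..44
After op 5 (delete): buffer="xwkbtpukpckjok" (len 14), cursors c1@3 c2@8 c3@11 c4@14, authorship ..1....2..3..4
After op 6 (move_left): buffer="xwkbtpukpckjok" (len 14), cursors c1@2 c2@7 c3@10 c4@13, authorship ..1....2..3..4
After op 7 (move_left): buffer="xwkbtpukpckjok" (len 14), cursors c1@1 c2@6 c3@9 c4@12, authorship ..1....2..3..4
After op 8 (insert('j')): buffer="xjwkbtpjukpjckjjok" (len 18), cursors c1@2 c2@8 c3@12 c4@16, authorship .1.1...2.2.3.3.4.4

Answer: xjwkbtpjukpjckjjok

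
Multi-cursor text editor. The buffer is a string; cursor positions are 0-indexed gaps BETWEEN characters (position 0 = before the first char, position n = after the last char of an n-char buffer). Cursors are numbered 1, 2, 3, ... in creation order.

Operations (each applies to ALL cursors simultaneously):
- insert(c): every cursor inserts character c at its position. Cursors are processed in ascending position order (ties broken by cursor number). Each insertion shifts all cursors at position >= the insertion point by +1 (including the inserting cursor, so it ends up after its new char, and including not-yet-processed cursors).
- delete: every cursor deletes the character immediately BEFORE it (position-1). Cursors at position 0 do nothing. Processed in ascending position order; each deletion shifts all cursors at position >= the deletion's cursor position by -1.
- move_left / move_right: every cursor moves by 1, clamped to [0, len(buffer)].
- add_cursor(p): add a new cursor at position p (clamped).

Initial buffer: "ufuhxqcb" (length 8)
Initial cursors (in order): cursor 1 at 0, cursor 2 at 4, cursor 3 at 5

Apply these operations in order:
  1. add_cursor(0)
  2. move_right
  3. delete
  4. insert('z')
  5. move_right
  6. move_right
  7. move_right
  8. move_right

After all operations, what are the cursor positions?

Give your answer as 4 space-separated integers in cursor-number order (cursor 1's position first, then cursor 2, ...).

After op 1 (add_cursor(0)): buffer="ufuhxqcb" (len 8), cursors c1@0 c4@0 c2@4 c3@5, authorship ........
After op 2 (move_right): buffer="ufuhxqcb" (len 8), cursors c1@1 c4@1 c2@5 c3@6, authorship ........
After op 3 (delete): buffer="fuhcb" (len 5), cursors c1@0 c4@0 c2@3 c3@3, authorship .....
After op 4 (insert('z')): buffer="zzfuhzzcb" (len 9), cursors c1@2 c4@2 c2@7 c3@7, authorship 14...23..
After op 5 (move_right): buffer="zzfuhzzcb" (len 9), cursors c1@3 c4@3 c2@8 c3@8, authorship 14...23..
After op 6 (move_right): buffer="zzfuhzzcb" (len 9), cursors c1@4 c4@4 c2@9 c3@9, authorship 14...23..
After op 7 (move_right): buffer="zzfuhzzcb" (len 9), cursors c1@5 c4@5 c2@9 c3@9, authorship 14...23..
After op 8 (move_right): buffer="zzfuhzzcb" (len 9), cursors c1@6 c4@6 c2@9 c3@9, authorship 14...23..

Answer: 6 9 9 6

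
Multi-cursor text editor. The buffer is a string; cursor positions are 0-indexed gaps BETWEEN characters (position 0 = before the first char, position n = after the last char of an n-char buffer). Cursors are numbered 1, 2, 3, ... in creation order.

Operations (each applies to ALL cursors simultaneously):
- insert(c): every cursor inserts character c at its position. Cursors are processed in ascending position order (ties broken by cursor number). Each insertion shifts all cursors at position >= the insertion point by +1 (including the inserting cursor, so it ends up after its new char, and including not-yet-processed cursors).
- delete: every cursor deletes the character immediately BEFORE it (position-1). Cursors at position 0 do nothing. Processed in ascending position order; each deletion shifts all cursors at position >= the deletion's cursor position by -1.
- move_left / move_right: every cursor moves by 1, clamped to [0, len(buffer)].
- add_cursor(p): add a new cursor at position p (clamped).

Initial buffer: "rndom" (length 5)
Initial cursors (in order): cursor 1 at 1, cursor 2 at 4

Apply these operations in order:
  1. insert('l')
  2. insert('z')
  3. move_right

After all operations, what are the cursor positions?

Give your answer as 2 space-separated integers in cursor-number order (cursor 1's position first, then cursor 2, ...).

Answer: 4 9

Derivation:
After op 1 (insert('l')): buffer="rlndolm" (len 7), cursors c1@2 c2@6, authorship .1...2.
After op 2 (insert('z')): buffer="rlzndolzm" (len 9), cursors c1@3 c2@8, authorship .11...22.
After op 3 (move_right): buffer="rlzndolzm" (len 9), cursors c1@4 c2@9, authorship .11...22.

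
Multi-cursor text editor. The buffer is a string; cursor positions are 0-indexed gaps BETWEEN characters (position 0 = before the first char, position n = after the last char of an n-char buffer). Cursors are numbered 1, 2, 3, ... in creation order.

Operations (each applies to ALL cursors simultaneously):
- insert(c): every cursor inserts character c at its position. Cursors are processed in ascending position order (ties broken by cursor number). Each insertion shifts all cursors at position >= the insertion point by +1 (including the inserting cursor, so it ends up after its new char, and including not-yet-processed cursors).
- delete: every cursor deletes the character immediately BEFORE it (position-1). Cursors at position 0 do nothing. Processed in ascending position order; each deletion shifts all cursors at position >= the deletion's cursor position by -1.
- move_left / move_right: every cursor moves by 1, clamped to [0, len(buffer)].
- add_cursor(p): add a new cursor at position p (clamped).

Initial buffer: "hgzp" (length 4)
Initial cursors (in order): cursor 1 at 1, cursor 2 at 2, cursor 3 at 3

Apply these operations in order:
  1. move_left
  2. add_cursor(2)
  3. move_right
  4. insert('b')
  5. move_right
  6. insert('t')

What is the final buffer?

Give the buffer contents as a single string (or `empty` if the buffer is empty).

Answer: hbgtbztbbptt

Derivation:
After op 1 (move_left): buffer="hgzp" (len 4), cursors c1@0 c2@1 c3@2, authorship ....
After op 2 (add_cursor(2)): buffer="hgzp" (len 4), cursors c1@0 c2@1 c3@2 c4@2, authorship ....
After op 3 (move_right): buffer="hgzp" (len 4), cursors c1@1 c2@2 c3@3 c4@3, authorship ....
After op 4 (insert('b')): buffer="hbgbzbbp" (len 8), cursors c1@2 c2@4 c3@7 c4@7, authorship .1.2.34.
After op 5 (move_right): buffer="hbgbzbbp" (len 8), cursors c1@3 c2@5 c3@8 c4@8, authorship .1.2.34.
After op 6 (insert('t')): buffer="hbgtbztbbptt" (len 12), cursors c1@4 c2@7 c3@12 c4@12, authorship .1.12.234.34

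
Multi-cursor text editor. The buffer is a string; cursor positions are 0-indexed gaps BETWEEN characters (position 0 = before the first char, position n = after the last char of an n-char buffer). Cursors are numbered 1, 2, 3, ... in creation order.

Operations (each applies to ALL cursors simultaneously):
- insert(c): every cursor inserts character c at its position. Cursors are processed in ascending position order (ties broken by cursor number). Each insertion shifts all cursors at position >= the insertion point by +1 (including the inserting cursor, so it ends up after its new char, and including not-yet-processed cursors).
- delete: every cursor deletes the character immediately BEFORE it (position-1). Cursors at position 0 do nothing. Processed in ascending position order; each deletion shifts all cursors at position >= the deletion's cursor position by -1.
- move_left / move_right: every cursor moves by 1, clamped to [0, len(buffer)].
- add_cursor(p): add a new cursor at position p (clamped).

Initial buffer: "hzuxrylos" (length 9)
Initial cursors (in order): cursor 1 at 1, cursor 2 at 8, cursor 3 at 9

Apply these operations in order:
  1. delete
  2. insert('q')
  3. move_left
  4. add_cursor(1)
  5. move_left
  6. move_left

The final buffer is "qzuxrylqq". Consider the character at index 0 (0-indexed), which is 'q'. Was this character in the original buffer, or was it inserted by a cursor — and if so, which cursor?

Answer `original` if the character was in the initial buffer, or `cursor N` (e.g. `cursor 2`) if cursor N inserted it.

Answer: cursor 1

Derivation:
After op 1 (delete): buffer="zuxryl" (len 6), cursors c1@0 c2@6 c3@6, authorship ......
After op 2 (insert('q')): buffer="qzuxrylqq" (len 9), cursors c1@1 c2@9 c3@9, authorship 1......23
After op 3 (move_left): buffer="qzuxrylqq" (len 9), cursors c1@0 c2@8 c3@8, authorship 1......23
After op 4 (add_cursor(1)): buffer="qzuxrylqq" (len 9), cursors c1@0 c4@1 c2@8 c3@8, authorship 1......23
After op 5 (move_left): buffer="qzuxrylqq" (len 9), cursors c1@0 c4@0 c2@7 c3@7, authorship 1......23
After op 6 (move_left): buffer="qzuxrylqq" (len 9), cursors c1@0 c4@0 c2@6 c3@6, authorship 1......23
Authorship (.=original, N=cursor N): 1 . . . . . . 2 3
Index 0: author = 1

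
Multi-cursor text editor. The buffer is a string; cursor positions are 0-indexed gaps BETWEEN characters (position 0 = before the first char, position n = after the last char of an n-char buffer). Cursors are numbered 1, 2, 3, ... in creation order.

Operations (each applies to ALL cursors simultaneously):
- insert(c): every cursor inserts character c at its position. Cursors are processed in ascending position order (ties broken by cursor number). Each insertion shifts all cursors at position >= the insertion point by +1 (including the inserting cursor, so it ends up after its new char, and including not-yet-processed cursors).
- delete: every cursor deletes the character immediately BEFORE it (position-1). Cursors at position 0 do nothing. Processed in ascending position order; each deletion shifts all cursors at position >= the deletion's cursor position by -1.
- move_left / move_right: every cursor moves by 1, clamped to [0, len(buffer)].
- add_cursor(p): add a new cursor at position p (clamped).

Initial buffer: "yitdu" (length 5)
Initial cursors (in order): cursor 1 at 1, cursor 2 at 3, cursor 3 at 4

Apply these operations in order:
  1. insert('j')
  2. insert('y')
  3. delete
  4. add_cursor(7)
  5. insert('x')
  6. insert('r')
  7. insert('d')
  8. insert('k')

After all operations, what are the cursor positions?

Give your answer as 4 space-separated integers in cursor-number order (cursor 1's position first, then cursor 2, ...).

After op 1 (insert('j')): buffer="yjitjdju" (len 8), cursors c1@2 c2@5 c3@7, authorship .1..2.3.
After op 2 (insert('y')): buffer="yjyitjydjyu" (len 11), cursors c1@3 c2@7 c3@10, authorship .11..22.33.
After op 3 (delete): buffer="yjitjdju" (len 8), cursors c1@2 c2@5 c3@7, authorship .1..2.3.
After op 4 (add_cursor(7)): buffer="yjitjdju" (len 8), cursors c1@2 c2@5 c3@7 c4@7, authorship .1..2.3.
After op 5 (insert('x')): buffer="yjxitjxdjxxu" (len 12), cursors c1@3 c2@7 c3@11 c4@11, authorship .11..22.334.
After op 6 (insert('r')): buffer="yjxritjxrdjxxrru" (len 16), cursors c1@4 c2@9 c3@15 c4@15, authorship .111..222.33434.
After op 7 (insert('d')): buffer="yjxrditjxrddjxxrrddu" (len 20), cursors c1@5 c2@11 c3@19 c4@19, authorship .1111..2222.3343434.
After op 8 (insert('k')): buffer="yjxrdkitjxrdkdjxxrrddkku" (len 24), cursors c1@6 c2@13 c3@23 c4@23, authorship .11111..22222.334343434.

Answer: 6 13 23 23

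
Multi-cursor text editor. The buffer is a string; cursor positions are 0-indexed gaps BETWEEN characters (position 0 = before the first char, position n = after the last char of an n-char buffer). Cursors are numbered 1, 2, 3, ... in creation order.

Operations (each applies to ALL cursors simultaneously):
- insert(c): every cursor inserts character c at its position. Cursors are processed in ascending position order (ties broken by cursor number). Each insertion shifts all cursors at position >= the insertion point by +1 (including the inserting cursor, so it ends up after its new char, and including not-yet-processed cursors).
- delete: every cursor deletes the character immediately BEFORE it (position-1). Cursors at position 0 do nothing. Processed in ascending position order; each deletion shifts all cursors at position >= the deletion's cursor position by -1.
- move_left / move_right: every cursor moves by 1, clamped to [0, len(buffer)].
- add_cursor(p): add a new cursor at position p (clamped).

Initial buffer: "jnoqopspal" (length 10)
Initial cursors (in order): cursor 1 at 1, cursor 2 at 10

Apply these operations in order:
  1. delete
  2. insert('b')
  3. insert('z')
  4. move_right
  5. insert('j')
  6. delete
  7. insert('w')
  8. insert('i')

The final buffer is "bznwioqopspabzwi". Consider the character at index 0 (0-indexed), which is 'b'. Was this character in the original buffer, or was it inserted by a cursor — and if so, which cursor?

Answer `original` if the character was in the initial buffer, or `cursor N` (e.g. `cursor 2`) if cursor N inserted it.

Answer: cursor 1

Derivation:
After op 1 (delete): buffer="noqopspa" (len 8), cursors c1@0 c2@8, authorship ........
After op 2 (insert('b')): buffer="bnoqopspab" (len 10), cursors c1@1 c2@10, authorship 1........2
After op 3 (insert('z')): buffer="bznoqopspabz" (len 12), cursors c1@2 c2@12, authorship 11........22
After op 4 (move_right): buffer="bznoqopspabz" (len 12), cursors c1@3 c2@12, authorship 11........22
After op 5 (insert('j')): buffer="bznjoqopspabzj" (len 14), cursors c1@4 c2@14, authorship 11.1.......222
After op 6 (delete): buffer="bznoqopspabz" (len 12), cursors c1@3 c2@12, authorship 11........22
After op 7 (insert('w')): buffer="bznwoqopspabzw" (len 14), cursors c1@4 c2@14, authorship 11.1.......222
After op 8 (insert('i')): buffer="bznwioqopspabzwi" (len 16), cursors c1@5 c2@16, authorship 11.11.......2222
Authorship (.=original, N=cursor N): 1 1 . 1 1 . . . . . . . 2 2 2 2
Index 0: author = 1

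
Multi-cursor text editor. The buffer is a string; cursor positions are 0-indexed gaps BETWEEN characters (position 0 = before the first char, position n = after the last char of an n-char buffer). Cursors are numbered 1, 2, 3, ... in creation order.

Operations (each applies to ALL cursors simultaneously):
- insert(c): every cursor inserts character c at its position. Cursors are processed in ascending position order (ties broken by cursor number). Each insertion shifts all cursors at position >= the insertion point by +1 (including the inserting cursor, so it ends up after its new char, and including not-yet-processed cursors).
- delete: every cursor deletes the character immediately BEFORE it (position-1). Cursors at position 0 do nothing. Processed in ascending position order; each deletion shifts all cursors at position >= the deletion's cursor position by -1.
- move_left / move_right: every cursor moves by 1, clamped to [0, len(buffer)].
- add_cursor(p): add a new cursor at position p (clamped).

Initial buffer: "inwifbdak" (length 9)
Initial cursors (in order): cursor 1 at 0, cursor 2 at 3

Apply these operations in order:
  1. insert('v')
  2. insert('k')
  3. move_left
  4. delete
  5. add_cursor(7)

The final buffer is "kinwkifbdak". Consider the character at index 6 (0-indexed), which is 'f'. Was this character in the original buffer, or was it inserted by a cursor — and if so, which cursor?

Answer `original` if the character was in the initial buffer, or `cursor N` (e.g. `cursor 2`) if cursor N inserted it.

Answer: original

Derivation:
After op 1 (insert('v')): buffer="vinwvifbdak" (len 11), cursors c1@1 c2@5, authorship 1...2......
After op 2 (insert('k')): buffer="vkinwvkifbdak" (len 13), cursors c1@2 c2@7, authorship 11...22......
After op 3 (move_left): buffer="vkinwvkifbdak" (len 13), cursors c1@1 c2@6, authorship 11...22......
After op 4 (delete): buffer="kinwkifbdak" (len 11), cursors c1@0 c2@4, authorship 1...2......
After op 5 (add_cursor(7)): buffer="kinwkifbdak" (len 11), cursors c1@0 c2@4 c3@7, authorship 1...2......
Authorship (.=original, N=cursor N): 1 . . . 2 . . . . . .
Index 6: author = original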